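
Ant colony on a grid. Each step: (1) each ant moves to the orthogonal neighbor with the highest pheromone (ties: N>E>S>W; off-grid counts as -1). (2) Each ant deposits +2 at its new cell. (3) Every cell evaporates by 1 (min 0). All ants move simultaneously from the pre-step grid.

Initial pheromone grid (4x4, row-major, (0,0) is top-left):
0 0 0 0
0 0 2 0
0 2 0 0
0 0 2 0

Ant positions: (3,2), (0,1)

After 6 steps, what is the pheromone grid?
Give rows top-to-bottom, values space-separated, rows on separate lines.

After step 1: ants at (2,2),(0,2)
  0 0 1 0
  0 0 1 0
  0 1 1 0
  0 0 1 0
After step 2: ants at (1,2),(1,2)
  0 0 0 0
  0 0 4 0
  0 0 0 0
  0 0 0 0
After step 3: ants at (0,2),(0,2)
  0 0 3 0
  0 0 3 0
  0 0 0 0
  0 0 0 0
After step 4: ants at (1,2),(1,2)
  0 0 2 0
  0 0 6 0
  0 0 0 0
  0 0 0 0
After step 5: ants at (0,2),(0,2)
  0 0 5 0
  0 0 5 0
  0 0 0 0
  0 0 0 0
After step 6: ants at (1,2),(1,2)
  0 0 4 0
  0 0 8 0
  0 0 0 0
  0 0 0 0

0 0 4 0
0 0 8 0
0 0 0 0
0 0 0 0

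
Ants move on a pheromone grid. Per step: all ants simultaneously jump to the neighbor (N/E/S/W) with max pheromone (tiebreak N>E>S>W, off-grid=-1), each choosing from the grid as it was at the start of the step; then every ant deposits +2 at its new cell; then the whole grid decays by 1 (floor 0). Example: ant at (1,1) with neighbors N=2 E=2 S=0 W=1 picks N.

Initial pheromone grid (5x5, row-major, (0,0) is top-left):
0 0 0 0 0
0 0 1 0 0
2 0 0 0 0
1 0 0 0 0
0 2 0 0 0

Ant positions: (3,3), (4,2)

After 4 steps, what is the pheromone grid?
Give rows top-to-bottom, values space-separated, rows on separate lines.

After step 1: ants at (2,3),(4,1)
  0 0 0 0 0
  0 0 0 0 0
  1 0 0 1 0
  0 0 0 0 0
  0 3 0 0 0
After step 2: ants at (1,3),(3,1)
  0 0 0 0 0
  0 0 0 1 0
  0 0 0 0 0
  0 1 0 0 0
  0 2 0 0 0
After step 3: ants at (0,3),(4,1)
  0 0 0 1 0
  0 0 0 0 0
  0 0 0 0 0
  0 0 0 0 0
  0 3 0 0 0
After step 4: ants at (0,4),(3,1)
  0 0 0 0 1
  0 0 0 0 0
  0 0 0 0 0
  0 1 0 0 0
  0 2 0 0 0

0 0 0 0 1
0 0 0 0 0
0 0 0 0 0
0 1 0 0 0
0 2 0 0 0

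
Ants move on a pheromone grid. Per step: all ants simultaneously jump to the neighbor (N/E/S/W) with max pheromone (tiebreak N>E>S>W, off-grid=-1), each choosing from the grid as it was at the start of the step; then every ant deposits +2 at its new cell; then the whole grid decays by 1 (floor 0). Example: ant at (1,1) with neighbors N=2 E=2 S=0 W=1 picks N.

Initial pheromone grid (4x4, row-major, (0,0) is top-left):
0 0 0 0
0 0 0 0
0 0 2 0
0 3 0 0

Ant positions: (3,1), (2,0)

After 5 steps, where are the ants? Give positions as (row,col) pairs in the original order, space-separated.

Step 1: ant0:(3,1)->N->(2,1) | ant1:(2,0)->N->(1,0)
  grid max=2 at (3,1)
Step 2: ant0:(2,1)->S->(3,1) | ant1:(1,0)->N->(0,0)
  grid max=3 at (3,1)
Step 3: ant0:(3,1)->N->(2,1) | ant1:(0,0)->E->(0,1)
  grid max=2 at (3,1)
Step 4: ant0:(2,1)->S->(3,1) | ant1:(0,1)->E->(0,2)
  grid max=3 at (3,1)
Step 5: ant0:(3,1)->N->(2,1) | ant1:(0,2)->E->(0,3)
  grid max=2 at (3,1)

(2,1) (0,3)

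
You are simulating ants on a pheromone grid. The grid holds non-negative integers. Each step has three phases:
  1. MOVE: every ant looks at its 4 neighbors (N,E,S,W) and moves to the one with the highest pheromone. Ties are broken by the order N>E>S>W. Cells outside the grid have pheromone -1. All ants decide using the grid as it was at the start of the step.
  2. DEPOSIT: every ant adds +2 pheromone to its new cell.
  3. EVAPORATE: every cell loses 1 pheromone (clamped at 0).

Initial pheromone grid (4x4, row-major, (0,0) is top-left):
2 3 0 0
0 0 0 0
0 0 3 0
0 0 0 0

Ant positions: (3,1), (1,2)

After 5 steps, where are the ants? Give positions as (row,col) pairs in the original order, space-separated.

Step 1: ant0:(3,1)->N->(2,1) | ant1:(1,2)->S->(2,2)
  grid max=4 at (2,2)
Step 2: ant0:(2,1)->E->(2,2) | ant1:(2,2)->W->(2,1)
  grid max=5 at (2,2)
Step 3: ant0:(2,2)->W->(2,1) | ant1:(2,1)->E->(2,2)
  grid max=6 at (2,2)
Step 4: ant0:(2,1)->E->(2,2) | ant1:(2,2)->W->(2,1)
  grid max=7 at (2,2)
Step 5: ant0:(2,2)->W->(2,1) | ant1:(2,1)->E->(2,2)
  grid max=8 at (2,2)

(2,1) (2,2)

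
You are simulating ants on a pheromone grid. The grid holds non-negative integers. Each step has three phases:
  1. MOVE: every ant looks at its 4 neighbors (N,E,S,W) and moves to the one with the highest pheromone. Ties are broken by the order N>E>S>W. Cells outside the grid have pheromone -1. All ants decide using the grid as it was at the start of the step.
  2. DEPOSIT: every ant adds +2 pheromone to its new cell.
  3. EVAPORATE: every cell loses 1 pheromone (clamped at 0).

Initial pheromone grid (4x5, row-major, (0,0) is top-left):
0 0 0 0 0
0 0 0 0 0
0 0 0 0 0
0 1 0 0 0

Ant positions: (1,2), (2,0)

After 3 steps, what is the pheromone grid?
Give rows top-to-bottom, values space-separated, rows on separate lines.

After step 1: ants at (0,2),(1,0)
  0 0 1 0 0
  1 0 0 0 0
  0 0 0 0 0
  0 0 0 0 0
After step 2: ants at (0,3),(0,0)
  1 0 0 1 0
  0 0 0 0 0
  0 0 0 0 0
  0 0 0 0 0
After step 3: ants at (0,4),(0,1)
  0 1 0 0 1
  0 0 0 0 0
  0 0 0 0 0
  0 0 0 0 0

0 1 0 0 1
0 0 0 0 0
0 0 0 0 0
0 0 0 0 0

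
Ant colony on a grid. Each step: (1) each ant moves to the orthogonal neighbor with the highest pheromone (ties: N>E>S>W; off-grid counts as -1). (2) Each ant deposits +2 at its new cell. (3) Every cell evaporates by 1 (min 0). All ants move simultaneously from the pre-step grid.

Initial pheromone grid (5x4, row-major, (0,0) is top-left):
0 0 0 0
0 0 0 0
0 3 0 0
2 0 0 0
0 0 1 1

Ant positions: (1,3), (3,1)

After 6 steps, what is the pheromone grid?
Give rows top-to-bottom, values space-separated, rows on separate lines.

After step 1: ants at (0,3),(2,1)
  0 0 0 1
  0 0 0 0
  0 4 0 0
  1 0 0 0
  0 0 0 0
After step 2: ants at (1,3),(1,1)
  0 0 0 0
  0 1 0 1
  0 3 0 0
  0 0 0 0
  0 0 0 0
After step 3: ants at (0,3),(2,1)
  0 0 0 1
  0 0 0 0
  0 4 0 0
  0 0 0 0
  0 0 0 0
After step 4: ants at (1,3),(1,1)
  0 0 0 0
  0 1 0 1
  0 3 0 0
  0 0 0 0
  0 0 0 0
After step 5: ants at (0,3),(2,1)
  0 0 0 1
  0 0 0 0
  0 4 0 0
  0 0 0 0
  0 0 0 0
After step 6: ants at (1,3),(1,1)
  0 0 0 0
  0 1 0 1
  0 3 0 0
  0 0 0 0
  0 0 0 0

0 0 0 0
0 1 0 1
0 3 0 0
0 0 0 0
0 0 0 0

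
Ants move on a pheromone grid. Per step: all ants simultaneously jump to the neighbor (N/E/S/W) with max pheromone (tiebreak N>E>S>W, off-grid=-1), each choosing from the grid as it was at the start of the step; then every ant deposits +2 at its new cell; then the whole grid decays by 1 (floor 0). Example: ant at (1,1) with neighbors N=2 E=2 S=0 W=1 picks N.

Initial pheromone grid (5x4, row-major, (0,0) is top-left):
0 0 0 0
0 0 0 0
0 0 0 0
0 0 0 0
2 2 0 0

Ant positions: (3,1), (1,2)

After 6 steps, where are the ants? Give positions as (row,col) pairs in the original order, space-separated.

Step 1: ant0:(3,1)->S->(4,1) | ant1:(1,2)->N->(0,2)
  grid max=3 at (4,1)
Step 2: ant0:(4,1)->W->(4,0) | ant1:(0,2)->E->(0,3)
  grid max=2 at (4,0)
Step 3: ant0:(4,0)->E->(4,1) | ant1:(0,3)->S->(1,3)
  grid max=3 at (4,1)
Step 4: ant0:(4,1)->W->(4,0) | ant1:(1,3)->N->(0,3)
  grid max=2 at (4,0)
Step 5: ant0:(4,0)->E->(4,1) | ant1:(0,3)->S->(1,3)
  grid max=3 at (4,1)
Step 6: ant0:(4,1)->W->(4,0) | ant1:(1,3)->N->(0,3)
  grid max=2 at (4,0)

(4,0) (0,3)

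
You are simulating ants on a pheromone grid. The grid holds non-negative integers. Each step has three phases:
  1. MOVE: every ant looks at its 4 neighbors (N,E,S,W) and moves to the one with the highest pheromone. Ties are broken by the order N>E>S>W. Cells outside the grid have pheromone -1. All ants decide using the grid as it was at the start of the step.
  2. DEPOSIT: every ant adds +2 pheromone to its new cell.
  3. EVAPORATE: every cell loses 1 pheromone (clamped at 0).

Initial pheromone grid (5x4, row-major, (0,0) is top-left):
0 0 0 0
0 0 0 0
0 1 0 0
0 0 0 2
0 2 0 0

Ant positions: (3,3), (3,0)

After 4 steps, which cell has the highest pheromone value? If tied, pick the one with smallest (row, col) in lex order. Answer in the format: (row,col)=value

Answer: (3,3)=2

Derivation:
Step 1: ant0:(3,3)->N->(2,3) | ant1:(3,0)->N->(2,0)
  grid max=1 at (2,0)
Step 2: ant0:(2,3)->S->(3,3) | ant1:(2,0)->N->(1,0)
  grid max=2 at (3,3)
Step 3: ant0:(3,3)->N->(2,3) | ant1:(1,0)->N->(0,0)
  grid max=1 at (0,0)
Step 4: ant0:(2,3)->S->(3,3) | ant1:(0,0)->E->(0,1)
  grid max=2 at (3,3)
Final grid:
  0 1 0 0
  0 0 0 0
  0 0 0 0
  0 0 0 2
  0 0 0 0
Max pheromone 2 at (3,3)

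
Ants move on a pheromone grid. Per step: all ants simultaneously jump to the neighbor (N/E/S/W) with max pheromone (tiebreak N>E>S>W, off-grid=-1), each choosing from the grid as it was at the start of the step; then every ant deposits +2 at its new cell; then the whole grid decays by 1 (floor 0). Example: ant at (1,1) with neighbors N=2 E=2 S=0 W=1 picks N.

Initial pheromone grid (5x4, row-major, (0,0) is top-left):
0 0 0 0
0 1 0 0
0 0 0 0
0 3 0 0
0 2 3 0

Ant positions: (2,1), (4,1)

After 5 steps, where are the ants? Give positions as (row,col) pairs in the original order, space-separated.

Step 1: ant0:(2,1)->S->(3,1) | ant1:(4,1)->N->(3,1)
  grid max=6 at (3,1)
Step 2: ant0:(3,1)->S->(4,1) | ant1:(3,1)->S->(4,1)
  grid max=5 at (3,1)
Step 3: ant0:(4,1)->N->(3,1) | ant1:(4,1)->N->(3,1)
  grid max=8 at (3,1)
Step 4: ant0:(3,1)->S->(4,1) | ant1:(3,1)->S->(4,1)
  grid max=7 at (3,1)
Step 5: ant0:(4,1)->N->(3,1) | ant1:(4,1)->N->(3,1)
  grid max=10 at (3,1)

(3,1) (3,1)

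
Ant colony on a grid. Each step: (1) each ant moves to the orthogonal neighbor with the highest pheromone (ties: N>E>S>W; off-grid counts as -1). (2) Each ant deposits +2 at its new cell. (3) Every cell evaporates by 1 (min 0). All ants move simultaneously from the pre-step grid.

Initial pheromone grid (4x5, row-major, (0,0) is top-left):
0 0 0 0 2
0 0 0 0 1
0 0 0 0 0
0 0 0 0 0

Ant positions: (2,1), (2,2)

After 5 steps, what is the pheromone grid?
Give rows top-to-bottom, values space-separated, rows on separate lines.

After step 1: ants at (1,1),(1,2)
  0 0 0 0 1
  0 1 1 0 0
  0 0 0 0 0
  0 0 0 0 0
After step 2: ants at (1,2),(1,1)
  0 0 0 0 0
  0 2 2 0 0
  0 0 0 0 0
  0 0 0 0 0
After step 3: ants at (1,1),(1,2)
  0 0 0 0 0
  0 3 3 0 0
  0 0 0 0 0
  0 0 0 0 0
After step 4: ants at (1,2),(1,1)
  0 0 0 0 0
  0 4 4 0 0
  0 0 0 0 0
  0 0 0 0 0
After step 5: ants at (1,1),(1,2)
  0 0 0 0 0
  0 5 5 0 0
  0 0 0 0 0
  0 0 0 0 0

0 0 0 0 0
0 5 5 0 0
0 0 0 0 0
0 0 0 0 0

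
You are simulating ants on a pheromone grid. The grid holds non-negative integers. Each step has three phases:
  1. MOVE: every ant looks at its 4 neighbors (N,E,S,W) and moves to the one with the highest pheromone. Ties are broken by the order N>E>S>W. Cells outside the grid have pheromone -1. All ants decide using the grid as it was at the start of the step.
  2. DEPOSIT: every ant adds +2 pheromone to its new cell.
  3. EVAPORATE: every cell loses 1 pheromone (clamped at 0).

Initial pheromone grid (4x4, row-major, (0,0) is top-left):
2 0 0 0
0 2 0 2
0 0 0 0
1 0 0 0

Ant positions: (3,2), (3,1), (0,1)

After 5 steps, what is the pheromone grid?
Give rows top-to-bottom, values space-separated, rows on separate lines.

After step 1: ants at (2,2),(3,0),(1,1)
  1 0 0 0
  0 3 0 1
  0 0 1 0
  2 0 0 0
After step 2: ants at (1,2),(2,0),(0,1)
  0 1 0 0
  0 2 1 0
  1 0 0 0
  1 0 0 0
After step 3: ants at (1,1),(3,0),(1,1)
  0 0 0 0
  0 5 0 0
  0 0 0 0
  2 0 0 0
After step 4: ants at (0,1),(2,0),(0,1)
  0 3 0 0
  0 4 0 0
  1 0 0 0
  1 0 0 0
After step 5: ants at (1,1),(3,0),(1,1)
  0 2 0 0
  0 7 0 0
  0 0 0 0
  2 0 0 0

0 2 0 0
0 7 0 0
0 0 0 0
2 0 0 0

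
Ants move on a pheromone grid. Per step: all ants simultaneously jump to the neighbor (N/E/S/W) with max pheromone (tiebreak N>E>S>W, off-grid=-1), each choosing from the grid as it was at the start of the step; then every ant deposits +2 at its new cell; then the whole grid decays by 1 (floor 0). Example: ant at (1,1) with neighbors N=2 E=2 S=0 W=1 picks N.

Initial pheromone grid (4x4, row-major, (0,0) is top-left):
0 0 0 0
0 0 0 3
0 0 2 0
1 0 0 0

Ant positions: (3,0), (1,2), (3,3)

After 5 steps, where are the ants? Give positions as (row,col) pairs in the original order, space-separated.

Step 1: ant0:(3,0)->N->(2,0) | ant1:(1,2)->E->(1,3) | ant2:(3,3)->N->(2,3)
  grid max=4 at (1,3)
Step 2: ant0:(2,0)->N->(1,0) | ant1:(1,3)->S->(2,3) | ant2:(2,3)->N->(1,3)
  grid max=5 at (1,3)
Step 3: ant0:(1,0)->N->(0,0) | ant1:(2,3)->N->(1,3) | ant2:(1,3)->S->(2,3)
  grid max=6 at (1,3)
Step 4: ant0:(0,0)->E->(0,1) | ant1:(1,3)->S->(2,3) | ant2:(2,3)->N->(1,3)
  grid max=7 at (1,3)
Step 5: ant0:(0,1)->E->(0,2) | ant1:(2,3)->N->(1,3) | ant2:(1,3)->S->(2,3)
  grid max=8 at (1,3)

(0,2) (1,3) (2,3)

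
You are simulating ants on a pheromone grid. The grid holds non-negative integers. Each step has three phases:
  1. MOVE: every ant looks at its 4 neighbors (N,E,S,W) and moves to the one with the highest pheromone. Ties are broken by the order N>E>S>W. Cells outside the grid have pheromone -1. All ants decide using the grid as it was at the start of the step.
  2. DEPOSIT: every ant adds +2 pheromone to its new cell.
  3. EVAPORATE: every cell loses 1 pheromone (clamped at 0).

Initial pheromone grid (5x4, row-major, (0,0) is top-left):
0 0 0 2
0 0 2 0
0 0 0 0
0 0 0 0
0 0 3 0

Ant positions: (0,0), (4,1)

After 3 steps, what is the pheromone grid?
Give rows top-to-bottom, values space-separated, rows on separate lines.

After step 1: ants at (0,1),(4,2)
  0 1 0 1
  0 0 1 0
  0 0 0 0
  0 0 0 0
  0 0 4 0
After step 2: ants at (0,2),(3,2)
  0 0 1 0
  0 0 0 0
  0 0 0 0
  0 0 1 0
  0 0 3 0
After step 3: ants at (0,3),(4,2)
  0 0 0 1
  0 0 0 0
  0 0 0 0
  0 0 0 0
  0 0 4 0

0 0 0 1
0 0 0 0
0 0 0 0
0 0 0 0
0 0 4 0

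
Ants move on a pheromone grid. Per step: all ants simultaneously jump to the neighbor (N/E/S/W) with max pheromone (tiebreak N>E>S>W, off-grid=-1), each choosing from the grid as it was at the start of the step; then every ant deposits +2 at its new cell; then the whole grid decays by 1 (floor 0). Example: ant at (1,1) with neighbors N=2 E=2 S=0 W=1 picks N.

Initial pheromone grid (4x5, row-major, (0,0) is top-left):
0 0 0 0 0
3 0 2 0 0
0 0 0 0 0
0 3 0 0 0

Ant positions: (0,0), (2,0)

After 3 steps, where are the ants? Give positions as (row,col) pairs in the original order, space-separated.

Step 1: ant0:(0,0)->S->(1,0) | ant1:(2,0)->N->(1,0)
  grid max=6 at (1,0)
Step 2: ant0:(1,0)->N->(0,0) | ant1:(1,0)->N->(0,0)
  grid max=5 at (1,0)
Step 3: ant0:(0,0)->S->(1,0) | ant1:(0,0)->S->(1,0)
  grid max=8 at (1,0)

(1,0) (1,0)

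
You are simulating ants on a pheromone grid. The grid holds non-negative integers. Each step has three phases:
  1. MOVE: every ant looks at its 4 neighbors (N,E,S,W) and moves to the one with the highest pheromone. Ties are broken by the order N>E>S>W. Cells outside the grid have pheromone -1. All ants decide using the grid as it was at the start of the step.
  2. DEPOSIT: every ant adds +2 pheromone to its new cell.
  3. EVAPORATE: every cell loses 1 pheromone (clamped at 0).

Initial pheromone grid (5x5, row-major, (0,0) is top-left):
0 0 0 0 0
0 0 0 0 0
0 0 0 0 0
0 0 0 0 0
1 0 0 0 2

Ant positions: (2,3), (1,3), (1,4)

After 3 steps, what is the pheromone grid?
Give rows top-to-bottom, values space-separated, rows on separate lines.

After step 1: ants at (1,3),(0,3),(0,4)
  0 0 0 1 1
  0 0 0 1 0
  0 0 0 0 0
  0 0 0 0 0
  0 0 0 0 1
After step 2: ants at (0,3),(0,4),(0,3)
  0 0 0 4 2
  0 0 0 0 0
  0 0 0 0 0
  0 0 0 0 0
  0 0 0 0 0
After step 3: ants at (0,4),(0,3),(0,4)
  0 0 0 5 5
  0 0 0 0 0
  0 0 0 0 0
  0 0 0 0 0
  0 0 0 0 0

0 0 0 5 5
0 0 0 0 0
0 0 0 0 0
0 0 0 0 0
0 0 0 0 0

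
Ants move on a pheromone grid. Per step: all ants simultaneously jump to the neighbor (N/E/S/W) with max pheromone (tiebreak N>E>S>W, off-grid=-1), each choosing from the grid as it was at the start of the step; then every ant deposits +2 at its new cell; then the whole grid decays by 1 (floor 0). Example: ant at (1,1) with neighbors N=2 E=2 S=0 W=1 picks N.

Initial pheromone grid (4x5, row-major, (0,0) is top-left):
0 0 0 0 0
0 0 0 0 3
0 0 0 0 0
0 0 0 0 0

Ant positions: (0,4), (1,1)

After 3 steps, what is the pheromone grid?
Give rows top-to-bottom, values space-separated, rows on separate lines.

After step 1: ants at (1,4),(0,1)
  0 1 0 0 0
  0 0 0 0 4
  0 0 0 0 0
  0 0 0 0 0
After step 2: ants at (0,4),(0,2)
  0 0 1 0 1
  0 0 0 0 3
  0 0 0 0 0
  0 0 0 0 0
After step 3: ants at (1,4),(0,3)
  0 0 0 1 0
  0 0 0 0 4
  0 0 0 0 0
  0 0 0 0 0

0 0 0 1 0
0 0 0 0 4
0 0 0 0 0
0 0 0 0 0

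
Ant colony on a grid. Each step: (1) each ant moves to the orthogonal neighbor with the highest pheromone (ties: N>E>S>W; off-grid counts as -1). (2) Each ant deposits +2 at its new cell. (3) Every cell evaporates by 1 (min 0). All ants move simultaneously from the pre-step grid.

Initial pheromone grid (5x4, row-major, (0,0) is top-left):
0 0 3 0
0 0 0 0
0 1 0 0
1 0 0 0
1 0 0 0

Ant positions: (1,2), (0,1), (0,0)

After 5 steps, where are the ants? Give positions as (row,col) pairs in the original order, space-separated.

Step 1: ant0:(1,2)->N->(0,2) | ant1:(0,1)->E->(0,2) | ant2:(0,0)->E->(0,1)
  grid max=6 at (0,2)
Step 2: ant0:(0,2)->W->(0,1) | ant1:(0,2)->W->(0,1) | ant2:(0,1)->E->(0,2)
  grid max=7 at (0,2)
Step 3: ant0:(0,1)->E->(0,2) | ant1:(0,1)->E->(0,2) | ant2:(0,2)->W->(0,1)
  grid max=10 at (0,2)
Step 4: ant0:(0,2)->W->(0,1) | ant1:(0,2)->W->(0,1) | ant2:(0,1)->E->(0,2)
  grid max=11 at (0,2)
Step 5: ant0:(0,1)->E->(0,2) | ant1:(0,1)->E->(0,2) | ant2:(0,2)->W->(0,1)
  grid max=14 at (0,2)

(0,2) (0,2) (0,1)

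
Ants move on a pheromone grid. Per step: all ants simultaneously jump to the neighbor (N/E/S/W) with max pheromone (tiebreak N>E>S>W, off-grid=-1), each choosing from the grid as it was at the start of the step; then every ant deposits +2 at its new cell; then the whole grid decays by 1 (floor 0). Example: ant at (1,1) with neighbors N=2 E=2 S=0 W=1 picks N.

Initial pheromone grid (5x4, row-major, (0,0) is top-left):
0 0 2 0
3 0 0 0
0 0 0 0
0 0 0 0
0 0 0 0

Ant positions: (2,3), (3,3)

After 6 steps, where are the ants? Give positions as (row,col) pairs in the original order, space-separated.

Step 1: ant0:(2,3)->N->(1,3) | ant1:(3,3)->N->(2,3)
  grid max=2 at (1,0)
Step 2: ant0:(1,3)->S->(2,3) | ant1:(2,3)->N->(1,3)
  grid max=2 at (1,3)
Step 3: ant0:(2,3)->N->(1,3) | ant1:(1,3)->S->(2,3)
  grid max=3 at (1,3)
Step 4: ant0:(1,3)->S->(2,3) | ant1:(2,3)->N->(1,3)
  grid max=4 at (1,3)
Step 5: ant0:(2,3)->N->(1,3) | ant1:(1,3)->S->(2,3)
  grid max=5 at (1,3)
Step 6: ant0:(1,3)->S->(2,3) | ant1:(2,3)->N->(1,3)
  grid max=6 at (1,3)

(2,3) (1,3)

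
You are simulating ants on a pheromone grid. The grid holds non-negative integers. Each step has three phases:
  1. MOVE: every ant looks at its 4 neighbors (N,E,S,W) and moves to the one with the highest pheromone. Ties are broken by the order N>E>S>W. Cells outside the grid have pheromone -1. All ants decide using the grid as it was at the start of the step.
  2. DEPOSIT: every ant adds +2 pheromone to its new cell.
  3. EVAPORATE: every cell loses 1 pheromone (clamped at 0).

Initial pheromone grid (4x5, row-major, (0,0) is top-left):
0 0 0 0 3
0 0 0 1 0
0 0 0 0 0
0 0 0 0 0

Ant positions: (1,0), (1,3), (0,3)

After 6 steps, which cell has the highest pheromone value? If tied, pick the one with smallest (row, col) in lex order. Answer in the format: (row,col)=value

Answer: (0,4)=11

Derivation:
Step 1: ant0:(1,0)->N->(0,0) | ant1:(1,3)->N->(0,3) | ant2:(0,3)->E->(0,4)
  grid max=4 at (0,4)
Step 2: ant0:(0,0)->E->(0,1) | ant1:(0,3)->E->(0,4) | ant2:(0,4)->W->(0,3)
  grid max=5 at (0,4)
Step 3: ant0:(0,1)->E->(0,2) | ant1:(0,4)->W->(0,3) | ant2:(0,3)->E->(0,4)
  grid max=6 at (0,4)
Step 4: ant0:(0,2)->E->(0,3) | ant1:(0,3)->E->(0,4) | ant2:(0,4)->W->(0,3)
  grid max=7 at (0,4)
Step 5: ant0:(0,3)->E->(0,4) | ant1:(0,4)->W->(0,3) | ant2:(0,3)->E->(0,4)
  grid max=10 at (0,4)
Step 6: ant0:(0,4)->W->(0,3) | ant1:(0,3)->E->(0,4) | ant2:(0,4)->W->(0,3)
  grid max=11 at (0,4)
Final grid:
  0 0 0 10 11
  0 0 0 0 0
  0 0 0 0 0
  0 0 0 0 0
Max pheromone 11 at (0,4)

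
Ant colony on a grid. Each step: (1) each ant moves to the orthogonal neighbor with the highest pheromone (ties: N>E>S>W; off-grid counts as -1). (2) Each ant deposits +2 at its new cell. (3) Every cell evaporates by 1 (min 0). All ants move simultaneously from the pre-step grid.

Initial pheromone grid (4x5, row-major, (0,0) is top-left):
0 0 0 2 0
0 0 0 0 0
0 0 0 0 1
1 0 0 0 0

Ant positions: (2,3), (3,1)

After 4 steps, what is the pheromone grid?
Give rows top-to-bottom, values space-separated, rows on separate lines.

After step 1: ants at (2,4),(3,0)
  0 0 0 1 0
  0 0 0 0 0
  0 0 0 0 2
  2 0 0 0 0
After step 2: ants at (1,4),(2,0)
  0 0 0 0 0
  0 0 0 0 1
  1 0 0 0 1
  1 0 0 0 0
After step 3: ants at (2,4),(3,0)
  0 0 0 0 0
  0 0 0 0 0
  0 0 0 0 2
  2 0 0 0 0
After step 4: ants at (1,4),(2,0)
  0 0 0 0 0
  0 0 0 0 1
  1 0 0 0 1
  1 0 0 0 0

0 0 0 0 0
0 0 0 0 1
1 0 0 0 1
1 0 0 0 0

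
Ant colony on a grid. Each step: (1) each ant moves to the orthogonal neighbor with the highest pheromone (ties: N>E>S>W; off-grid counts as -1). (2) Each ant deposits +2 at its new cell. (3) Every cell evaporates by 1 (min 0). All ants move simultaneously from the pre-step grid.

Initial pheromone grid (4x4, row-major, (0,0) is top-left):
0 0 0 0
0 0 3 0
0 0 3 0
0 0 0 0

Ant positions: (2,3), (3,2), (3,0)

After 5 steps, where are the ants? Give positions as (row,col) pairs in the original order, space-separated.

Step 1: ant0:(2,3)->W->(2,2) | ant1:(3,2)->N->(2,2) | ant2:(3,0)->N->(2,0)
  grid max=6 at (2,2)
Step 2: ant0:(2,2)->N->(1,2) | ant1:(2,2)->N->(1,2) | ant2:(2,0)->N->(1,0)
  grid max=5 at (1,2)
Step 3: ant0:(1,2)->S->(2,2) | ant1:(1,2)->S->(2,2) | ant2:(1,0)->N->(0,0)
  grid max=8 at (2,2)
Step 4: ant0:(2,2)->N->(1,2) | ant1:(2,2)->N->(1,2) | ant2:(0,0)->E->(0,1)
  grid max=7 at (1,2)
Step 5: ant0:(1,2)->S->(2,2) | ant1:(1,2)->S->(2,2) | ant2:(0,1)->E->(0,2)
  grid max=10 at (2,2)

(2,2) (2,2) (0,2)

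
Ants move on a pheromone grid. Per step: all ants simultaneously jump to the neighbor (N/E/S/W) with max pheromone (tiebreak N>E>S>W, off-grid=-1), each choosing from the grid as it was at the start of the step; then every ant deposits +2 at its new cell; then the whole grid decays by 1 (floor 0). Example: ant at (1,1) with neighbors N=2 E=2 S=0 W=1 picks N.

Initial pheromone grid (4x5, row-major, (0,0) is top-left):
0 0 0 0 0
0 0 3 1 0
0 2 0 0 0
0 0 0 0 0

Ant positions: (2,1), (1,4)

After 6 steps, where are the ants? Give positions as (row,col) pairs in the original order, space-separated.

Step 1: ant0:(2,1)->N->(1,1) | ant1:(1,4)->W->(1,3)
  grid max=2 at (1,2)
Step 2: ant0:(1,1)->E->(1,2) | ant1:(1,3)->W->(1,2)
  grid max=5 at (1,2)
Step 3: ant0:(1,2)->E->(1,3) | ant1:(1,2)->E->(1,3)
  grid max=4 at (1,2)
Step 4: ant0:(1,3)->W->(1,2) | ant1:(1,3)->W->(1,2)
  grid max=7 at (1,2)
Step 5: ant0:(1,2)->E->(1,3) | ant1:(1,2)->E->(1,3)
  grid max=6 at (1,2)
Step 6: ant0:(1,3)->W->(1,2) | ant1:(1,3)->W->(1,2)
  grid max=9 at (1,2)

(1,2) (1,2)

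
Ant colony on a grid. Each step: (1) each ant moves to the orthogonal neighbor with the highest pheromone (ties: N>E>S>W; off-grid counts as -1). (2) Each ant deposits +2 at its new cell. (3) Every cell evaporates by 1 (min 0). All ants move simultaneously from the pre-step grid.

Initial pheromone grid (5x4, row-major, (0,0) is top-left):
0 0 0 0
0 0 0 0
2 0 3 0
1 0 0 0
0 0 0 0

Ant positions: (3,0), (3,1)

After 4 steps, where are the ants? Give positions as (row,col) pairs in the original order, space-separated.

Step 1: ant0:(3,0)->N->(2,0) | ant1:(3,1)->W->(3,0)
  grid max=3 at (2,0)
Step 2: ant0:(2,0)->S->(3,0) | ant1:(3,0)->N->(2,0)
  grid max=4 at (2,0)
Step 3: ant0:(3,0)->N->(2,0) | ant1:(2,0)->S->(3,0)
  grid max=5 at (2,0)
Step 4: ant0:(2,0)->S->(3,0) | ant1:(3,0)->N->(2,0)
  grid max=6 at (2,0)

(3,0) (2,0)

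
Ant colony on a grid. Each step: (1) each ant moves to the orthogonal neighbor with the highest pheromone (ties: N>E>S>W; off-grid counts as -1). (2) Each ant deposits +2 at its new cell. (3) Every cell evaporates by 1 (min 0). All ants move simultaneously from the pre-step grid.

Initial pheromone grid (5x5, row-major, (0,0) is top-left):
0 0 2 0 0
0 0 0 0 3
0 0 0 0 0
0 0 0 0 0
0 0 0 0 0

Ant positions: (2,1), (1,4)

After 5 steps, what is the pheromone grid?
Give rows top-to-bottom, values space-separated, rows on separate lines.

After step 1: ants at (1,1),(0,4)
  0 0 1 0 1
  0 1 0 0 2
  0 0 0 0 0
  0 0 0 0 0
  0 0 0 0 0
After step 2: ants at (0,1),(1,4)
  0 1 0 0 0
  0 0 0 0 3
  0 0 0 0 0
  0 0 0 0 0
  0 0 0 0 0
After step 3: ants at (0,2),(0,4)
  0 0 1 0 1
  0 0 0 0 2
  0 0 0 0 0
  0 0 0 0 0
  0 0 0 0 0
After step 4: ants at (0,3),(1,4)
  0 0 0 1 0
  0 0 0 0 3
  0 0 0 0 0
  0 0 0 0 0
  0 0 0 0 0
After step 5: ants at (0,4),(0,4)
  0 0 0 0 3
  0 0 0 0 2
  0 0 0 0 0
  0 0 0 0 0
  0 0 0 0 0

0 0 0 0 3
0 0 0 0 2
0 0 0 0 0
0 0 0 0 0
0 0 0 0 0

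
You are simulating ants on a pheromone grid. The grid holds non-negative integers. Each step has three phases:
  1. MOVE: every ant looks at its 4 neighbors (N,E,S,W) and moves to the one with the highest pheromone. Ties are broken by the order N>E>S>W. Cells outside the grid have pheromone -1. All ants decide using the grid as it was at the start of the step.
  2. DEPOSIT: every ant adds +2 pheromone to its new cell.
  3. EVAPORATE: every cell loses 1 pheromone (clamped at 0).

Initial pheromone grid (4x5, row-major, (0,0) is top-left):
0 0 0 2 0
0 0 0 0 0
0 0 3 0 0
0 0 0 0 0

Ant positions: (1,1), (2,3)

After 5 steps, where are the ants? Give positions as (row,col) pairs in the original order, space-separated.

Step 1: ant0:(1,1)->N->(0,1) | ant1:(2,3)->W->(2,2)
  grid max=4 at (2,2)
Step 2: ant0:(0,1)->E->(0,2) | ant1:(2,2)->N->(1,2)
  grid max=3 at (2,2)
Step 3: ant0:(0,2)->S->(1,2) | ant1:(1,2)->S->(2,2)
  grid max=4 at (2,2)
Step 4: ant0:(1,2)->S->(2,2) | ant1:(2,2)->N->(1,2)
  grid max=5 at (2,2)
Step 5: ant0:(2,2)->N->(1,2) | ant1:(1,2)->S->(2,2)
  grid max=6 at (2,2)

(1,2) (2,2)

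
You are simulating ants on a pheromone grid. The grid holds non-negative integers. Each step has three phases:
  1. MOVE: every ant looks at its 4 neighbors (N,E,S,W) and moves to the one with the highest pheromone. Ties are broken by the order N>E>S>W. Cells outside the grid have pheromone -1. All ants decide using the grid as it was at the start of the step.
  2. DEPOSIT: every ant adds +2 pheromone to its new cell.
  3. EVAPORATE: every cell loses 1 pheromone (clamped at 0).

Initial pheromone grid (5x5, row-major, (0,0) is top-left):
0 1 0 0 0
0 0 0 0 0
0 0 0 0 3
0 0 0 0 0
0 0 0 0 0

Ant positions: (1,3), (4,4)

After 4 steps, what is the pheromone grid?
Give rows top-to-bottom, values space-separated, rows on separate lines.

After step 1: ants at (0,3),(3,4)
  0 0 0 1 0
  0 0 0 0 0
  0 0 0 0 2
  0 0 0 0 1
  0 0 0 0 0
After step 2: ants at (0,4),(2,4)
  0 0 0 0 1
  0 0 0 0 0
  0 0 0 0 3
  0 0 0 0 0
  0 0 0 0 0
After step 3: ants at (1,4),(1,4)
  0 0 0 0 0
  0 0 0 0 3
  0 0 0 0 2
  0 0 0 0 0
  0 0 0 0 0
After step 4: ants at (2,4),(2,4)
  0 0 0 0 0
  0 0 0 0 2
  0 0 0 0 5
  0 0 0 0 0
  0 0 0 0 0

0 0 0 0 0
0 0 0 0 2
0 0 0 0 5
0 0 0 0 0
0 0 0 0 0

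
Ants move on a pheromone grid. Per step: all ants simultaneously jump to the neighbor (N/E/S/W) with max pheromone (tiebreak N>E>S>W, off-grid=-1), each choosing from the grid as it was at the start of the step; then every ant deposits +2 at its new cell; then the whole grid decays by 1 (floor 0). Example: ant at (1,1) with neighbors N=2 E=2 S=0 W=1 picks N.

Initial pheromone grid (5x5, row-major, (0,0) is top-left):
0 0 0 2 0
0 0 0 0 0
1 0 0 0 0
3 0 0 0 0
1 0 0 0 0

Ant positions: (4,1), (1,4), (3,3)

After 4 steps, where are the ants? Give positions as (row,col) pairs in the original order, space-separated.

Step 1: ant0:(4,1)->W->(4,0) | ant1:(1,4)->N->(0,4) | ant2:(3,3)->N->(2,3)
  grid max=2 at (3,0)
Step 2: ant0:(4,0)->N->(3,0) | ant1:(0,4)->W->(0,3) | ant2:(2,3)->N->(1,3)
  grid max=3 at (3,0)
Step 3: ant0:(3,0)->S->(4,0) | ant1:(0,3)->S->(1,3) | ant2:(1,3)->N->(0,3)
  grid max=3 at (0,3)
Step 4: ant0:(4,0)->N->(3,0) | ant1:(1,3)->N->(0,3) | ant2:(0,3)->S->(1,3)
  grid max=4 at (0,3)

(3,0) (0,3) (1,3)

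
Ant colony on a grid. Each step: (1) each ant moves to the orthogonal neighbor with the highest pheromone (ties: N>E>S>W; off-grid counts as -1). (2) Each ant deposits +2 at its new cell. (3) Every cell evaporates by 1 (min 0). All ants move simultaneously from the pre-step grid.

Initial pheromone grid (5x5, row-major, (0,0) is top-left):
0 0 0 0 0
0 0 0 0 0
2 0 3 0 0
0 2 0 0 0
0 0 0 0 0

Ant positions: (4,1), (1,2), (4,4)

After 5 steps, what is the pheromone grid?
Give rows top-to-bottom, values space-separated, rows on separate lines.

After step 1: ants at (3,1),(2,2),(3,4)
  0 0 0 0 0
  0 0 0 0 0
  1 0 4 0 0
  0 3 0 0 1
  0 0 0 0 0
After step 2: ants at (2,1),(1,2),(2,4)
  0 0 0 0 0
  0 0 1 0 0
  0 1 3 0 1
  0 2 0 0 0
  0 0 0 0 0
After step 3: ants at (2,2),(2,2),(1,4)
  0 0 0 0 0
  0 0 0 0 1
  0 0 6 0 0
  0 1 0 0 0
  0 0 0 0 0
After step 4: ants at (1,2),(1,2),(0,4)
  0 0 0 0 1
  0 0 3 0 0
  0 0 5 0 0
  0 0 0 0 0
  0 0 0 0 0
After step 5: ants at (2,2),(2,2),(1,4)
  0 0 0 0 0
  0 0 2 0 1
  0 0 8 0 0
  0 0 0 0 0
  0 0 0 0 0

0 0 0 0 0
0 0 2 0 1
0 0 8 0 0
0 0 0 0 0
0 0 0 0 0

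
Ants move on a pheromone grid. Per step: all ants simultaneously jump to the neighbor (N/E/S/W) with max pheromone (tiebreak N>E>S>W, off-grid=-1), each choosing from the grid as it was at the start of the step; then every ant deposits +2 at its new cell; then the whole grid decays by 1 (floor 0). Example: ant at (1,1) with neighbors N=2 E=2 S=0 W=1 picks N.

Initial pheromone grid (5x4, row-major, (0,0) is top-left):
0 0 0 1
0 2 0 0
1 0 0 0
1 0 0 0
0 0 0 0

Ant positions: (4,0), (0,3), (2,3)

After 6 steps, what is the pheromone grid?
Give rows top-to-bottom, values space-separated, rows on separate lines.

After step 1: ants at (3,0),(1,3),(1,3)
  0 0 0 0
  0 1 0 3
  0 0 0 0
  2 0 0 0
  0 0 0 0
After step 2: ants at (2,0),(0,3),(0,3)
  0 0 0 3
  0 0 0 2
  1 0 0 0
  1 0 0 0
  0 0 0 0
After step 3: ants at (3,0),(1,3),(1,3)
  0 0 0 2
  0 0 0 5
  0 0 0 0
  2 0 0 0
  0 0 0 0
After step 4: ants at (2,0),(0,3),(0,3)
  0 0 0 5
  0 0 0 4
  1 0 0 0
  1 0 0 0
  0 0 0 0
After step 5: ants at (3,0),(1,3),(1,3)
  0 0 0 4
  0 0 0 7
  0 0 0 0
  2 0 0 0
  0 0 0 0
After step 6: ants at (2,0),(0,3),(0,3)
  0 0 0 7
  0 0 0 6
  1 0 0 0
  1 0 0 0
  0 0 0 0

0 0 0 7
0 0 0 6
1 0 0 0
1 0 0 0
0 0 0 0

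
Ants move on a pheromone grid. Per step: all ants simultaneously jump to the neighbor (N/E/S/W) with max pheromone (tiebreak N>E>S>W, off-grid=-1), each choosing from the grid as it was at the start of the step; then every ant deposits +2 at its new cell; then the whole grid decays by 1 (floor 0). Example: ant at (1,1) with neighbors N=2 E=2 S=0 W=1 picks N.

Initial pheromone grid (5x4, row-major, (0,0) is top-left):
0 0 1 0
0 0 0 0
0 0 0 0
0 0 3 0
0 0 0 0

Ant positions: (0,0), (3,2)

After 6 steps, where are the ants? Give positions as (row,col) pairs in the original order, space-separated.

Step 1: ant0:(0,0)->E->(0,1) | ant1:(3,2)->N->(2,2)
  grid max=2 at (3,2)
Step 2: ant0:(0,1)->E->(0,2) | ant1:(2,2)->S->(3,2)
  grid max=3 at (3,2)
Step 3: ant0:(0,2)->E->(0,3) | ant1:(3,2)->N->(2,2)
  grid max=2 at (3,2)
Step 4: ant0:(0,3)->S->(1,3) | ant1:(2,2)->S->(3,2)
  grid max=3 at (3,2)
Step 5: ant0:(1,3)->N->(0,3) | ant1:(3,2)->N->(2,2)
  grid max=2 at (3,2)
Step 6: ant0:(0,3)->S->(1,3) | ant1:(2,2)->S->(3,2)
  grid max=3 at (3,2)

(1,3) (3,2)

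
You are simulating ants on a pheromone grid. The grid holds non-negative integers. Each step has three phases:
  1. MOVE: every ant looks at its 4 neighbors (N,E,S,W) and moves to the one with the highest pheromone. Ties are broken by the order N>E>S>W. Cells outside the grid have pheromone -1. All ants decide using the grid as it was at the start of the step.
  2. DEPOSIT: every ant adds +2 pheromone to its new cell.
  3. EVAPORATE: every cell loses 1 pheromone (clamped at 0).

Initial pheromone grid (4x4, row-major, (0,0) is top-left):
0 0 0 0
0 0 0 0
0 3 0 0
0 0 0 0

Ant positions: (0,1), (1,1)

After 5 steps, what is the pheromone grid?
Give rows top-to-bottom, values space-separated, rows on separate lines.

After step 1: ants at (0,2),(2,1)
  0 0 1 0
  0 0 0 0
  0 4 0 0
  0 0 0 0
After step 2: ants at (0,3),(1,1)
  0 0 0 1
  0 1 0 0
  0 3 0 0
  0 0 0 0
After step 3: ants at (1,3),(2,1)
  0 0 0 0
  0 0 0 1
  0 4 0 0
  0 0 0 0
After step 4: ants at (0,3),(1,1)
  0 0 0 1
  0 1 0 0
  0 3 0 0
  0 0 0 0
After step 5: ants at (1,3),(2,1)
  0 0 0 0
  0 0 0 1
  0 4 0 0
  0 0 0 0

0 0 0 0
0 0 0 1
0 4 0 0
0 0 0 0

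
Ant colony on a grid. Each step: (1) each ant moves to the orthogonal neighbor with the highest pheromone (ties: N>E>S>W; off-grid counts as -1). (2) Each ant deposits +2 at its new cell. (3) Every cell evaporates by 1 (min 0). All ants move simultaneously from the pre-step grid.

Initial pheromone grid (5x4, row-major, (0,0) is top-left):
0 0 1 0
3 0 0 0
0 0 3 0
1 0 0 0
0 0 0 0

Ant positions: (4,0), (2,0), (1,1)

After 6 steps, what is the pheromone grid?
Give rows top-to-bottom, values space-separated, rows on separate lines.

After step 1: ants at (3,0),(1,0),(1,0)
  0 0 0 0
  6 0 0 0
  0 0 2 0
  2 0 0 0
  0 0 0 0
After step 2: ants at (2,0),(0,0),(0,0)
  3 0 0 0
  5 0 0 0
  1 0 1 0
  1 0 0 0
  0 0 0 0
After step 3: ants at (1,0),(1,0),(1,0)
  2 0 0 0
  10 0 0 0
  0 0 0 0
  0 0 0 0
  0 0 0 0
After step 4: ants at (0,0),(0,0),(0,0)
  7 0 0 0
  9 0 0 0
  0 0 0 0
  0 0 0 0
  0 0 0 0
After step 5: ants at (1,0),(1,0),(1,0)
  6 0 0 0
  14 0 0 0
  0 0 0 0
  0 0 0 0
  0 0 0 0
After step 6: ants at (0,0),(0,0),(0,0)
  11 0 0 0
  13 0 0 0
  0 0 0 0
  0 0 0 0
  0 0 0 0

11 0 0 0
13 0 0 0
0 0 0 0
0 0 0 0
0 0 0 0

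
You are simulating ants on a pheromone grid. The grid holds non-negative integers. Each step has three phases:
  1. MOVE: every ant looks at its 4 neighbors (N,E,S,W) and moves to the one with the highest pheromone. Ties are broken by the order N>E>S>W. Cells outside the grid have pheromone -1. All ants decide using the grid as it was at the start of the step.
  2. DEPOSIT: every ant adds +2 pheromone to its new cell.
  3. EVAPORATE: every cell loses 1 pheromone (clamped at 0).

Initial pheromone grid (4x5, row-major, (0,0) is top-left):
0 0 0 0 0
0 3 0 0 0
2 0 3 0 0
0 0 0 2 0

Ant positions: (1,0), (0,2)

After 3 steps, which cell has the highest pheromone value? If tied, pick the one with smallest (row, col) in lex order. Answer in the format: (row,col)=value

Step 1: ant0:(1,0)->E->(1,1) | ant1:(0,2)->E->(0,3)
  grid max=4 at (1,1)
Step 2: ant0:(1,1)->N->(0,1) | ant1:(0,3)->E->(0,4)
  grid max=3 at (1,1)
Step 3: ant0:(0,1)->S->(1,1) | ant1:(0,4)->S->(1,4)
  grid max=4 at (1,1)
Final grid:
  0 0 0 0 0
  0 4 0 0 1
  0 0 0 0 0
  0 0 0 0 0
Max pheromone 4 at (1,1)

Answer: (1,1)=4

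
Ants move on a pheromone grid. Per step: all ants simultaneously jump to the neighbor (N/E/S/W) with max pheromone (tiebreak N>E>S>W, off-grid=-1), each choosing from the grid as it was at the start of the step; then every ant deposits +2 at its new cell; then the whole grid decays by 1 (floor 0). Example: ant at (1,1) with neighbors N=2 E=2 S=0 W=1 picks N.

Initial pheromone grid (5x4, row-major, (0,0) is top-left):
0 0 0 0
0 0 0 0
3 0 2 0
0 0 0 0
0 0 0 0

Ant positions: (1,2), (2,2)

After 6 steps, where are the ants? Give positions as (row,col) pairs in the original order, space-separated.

Step 1: ant0:(1,2)->S->(2,2) | ant1:(2,2)->N->(1,2)
  grid max=3 at (2,2)
Step 2: ant0:(2,2)->N->(1,2) | ant1:(1,2)->S->(2,2)
  grid max=4 at (2,2)
Step 3: ant0:(1,2)->S->(2,2) | ant1:(2,2)->N->(1,2)
  grid max=5 at (2,2)
Step 4: ant0:(2,2)->N->(1,2) | ant1:(1,2)->S->(2,2)
  grid max=6 at (2,2)
Step 5: ant0:(1,2)->S->(2,2) | ant1:(2,2)->N->(1,2)
  grid max=7 at (2,2)
Step 6: ant0:(2,2)->N->(1,2) | ant1:(1,2)->S->(2,2)
  grid max=8 at (2,2)

(1,2) (2,2)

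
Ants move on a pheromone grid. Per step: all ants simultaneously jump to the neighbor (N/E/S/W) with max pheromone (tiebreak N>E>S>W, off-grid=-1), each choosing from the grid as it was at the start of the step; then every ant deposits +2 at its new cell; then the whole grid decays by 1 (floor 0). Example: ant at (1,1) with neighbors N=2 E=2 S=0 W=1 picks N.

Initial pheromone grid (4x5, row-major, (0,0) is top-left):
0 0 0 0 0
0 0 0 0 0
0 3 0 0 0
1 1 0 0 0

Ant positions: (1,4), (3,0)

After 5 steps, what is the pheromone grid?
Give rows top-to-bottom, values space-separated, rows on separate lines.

After step 1: ants at (0,4),(3,1)
  0 0 0 0 1
  0 0 0 0 0
  0 2 0 0 0
  0 2 0 0 0
After step 2: ants at (1,4),(2,1)
  0 0 0 0 0
  0 0 0 0 1
  0 3 0 0 0
  0 1 0 0 0
After step 3: ants at (0,4),(3,1)
  0 0 0 0 1
  0 0 0 0 0
  0 2 0 0 0
  0 2 0 0 0
After step 4: ants at (1,4),(2,1)
  0 0 0 0 0
  0 0 0 0 1
  0 3 0 0 0
  0 1 0 0 0
After step 5: ants at (0,4),(3,1)
  0 0 0 0 1
  0 0 0 0 0
  0 2 0 0 0
  0 2 0 0 0

0 0 0 0 1
0 0 0 0 0
0 2 0 0 0
0 2 0 0 0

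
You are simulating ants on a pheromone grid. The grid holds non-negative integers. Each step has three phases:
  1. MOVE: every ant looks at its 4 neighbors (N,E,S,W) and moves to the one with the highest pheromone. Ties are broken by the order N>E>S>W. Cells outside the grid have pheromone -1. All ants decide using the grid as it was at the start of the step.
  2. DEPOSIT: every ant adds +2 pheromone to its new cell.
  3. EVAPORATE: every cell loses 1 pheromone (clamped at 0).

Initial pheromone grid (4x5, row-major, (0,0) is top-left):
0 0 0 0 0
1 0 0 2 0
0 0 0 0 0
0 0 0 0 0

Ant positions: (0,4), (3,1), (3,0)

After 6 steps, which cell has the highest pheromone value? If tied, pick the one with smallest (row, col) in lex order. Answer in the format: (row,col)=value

Answer: (2,0)=6

Derivation:
Step 1: ant0:(0,4)->S->(1,4) | ant1:(3,1)->N->(2,1) | ant2:(3,0)->N->(2,0)
  grid max=1 at (1,3)
Step 2: ant0:(1,4)->W->(1,3) | ant1:(2,1)->W->(2,0) | ant2:(2,0)->E->(2,1)
  grid max=2 at (1,3)
Step 3: ant0:(1,3)->N->(0,3) | ant1:(2,0)->E->(2,1) | ant2:(2,1)->W->(2,0)
  grid max=3 at (2,0)
Step 4: ant0:(0,3)->S->(1,3) | ant1:(2,1)->W->(2,0) | ant2:(2,0)->E->(2,1)
  grid max=4 at (2,0)
Step 5: ant0:(1,3)->N->(0,3) | ant1:(2,0)->E->(2,1) | ant2:(2,1)->W->(2,0)
  grid max=5 at (2,0)
Step 6: ant0:(0,3)->S->(1,3) | ant1:(2,1)->W->(2,0) | ant2:(2,0)->E->(2,1)
  grid max=6 at (2,0)
Final grid:
  0 0 0 0 0
  0 0 0 2 0
  6 6 0 0 0
  0 0 0 0 0
Max pheromone 6 at (2,0)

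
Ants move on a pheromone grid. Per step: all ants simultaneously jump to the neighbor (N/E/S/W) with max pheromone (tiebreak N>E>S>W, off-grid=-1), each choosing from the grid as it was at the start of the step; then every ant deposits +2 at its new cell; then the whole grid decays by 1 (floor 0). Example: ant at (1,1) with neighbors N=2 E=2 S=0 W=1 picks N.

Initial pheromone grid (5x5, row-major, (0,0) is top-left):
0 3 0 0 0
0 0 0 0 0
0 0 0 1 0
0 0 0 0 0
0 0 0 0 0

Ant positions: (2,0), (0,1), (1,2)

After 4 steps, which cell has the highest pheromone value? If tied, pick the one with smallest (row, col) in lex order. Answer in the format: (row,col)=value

Answer: (0,1)=9

Derivation:
Step 1: ant0:(2,0)->N->(1,0) | ant1:(0,1)->E->(0,2) | ant2:(1,2)->N->(0,2)
  grid max=3 at (0,2)
Step 2: ant0:(1,0)->N->(0,0) | ant1:(0,2)->W->(0,1) | ant2:(0,2)->W->(0,1)
  grid max=5 at (0,1)
Step 3: ant0:(0,0)->E->(0,1) | ant1:(0,1)->E->(0,2) | ant2:(0,1)->E->(0,2)
  grid max=6 at (0,1)
Step 4: ant0:(0,1)->E->(0,2) | ant1:(0,2)->W->(0,1) | ant2:(0,2)->W->(0,1)
  grid max=9 at (0,1)
Final grid:
  0 9 6 0 0
  0 0 0 0 0
  0 0 0 0 0
  0 0 0 0 0
  0 0 0 0 0
Max pheromone 9 at (0,1)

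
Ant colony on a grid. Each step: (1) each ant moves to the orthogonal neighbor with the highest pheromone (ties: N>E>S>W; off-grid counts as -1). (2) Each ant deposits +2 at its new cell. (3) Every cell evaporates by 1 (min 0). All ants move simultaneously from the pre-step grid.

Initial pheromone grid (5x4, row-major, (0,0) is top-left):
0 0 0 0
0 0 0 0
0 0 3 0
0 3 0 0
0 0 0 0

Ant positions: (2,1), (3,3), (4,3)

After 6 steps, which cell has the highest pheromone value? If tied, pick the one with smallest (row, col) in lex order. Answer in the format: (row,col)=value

Answer: (2,2)=13

Derivation:
Step 1: ant0:(2,1)->E->(2,2) | ant1:(3,3)->N->(2,3) | ant2:(4,3)->N->(3,3)
  grid max=4 at (2,2)
Step 2: ant0:(2,2)->E->(2,3) | ant1:(2,3)->W->(2,2) | ant2:(3,3)->N->(2,3)
  grid max=5 at (2,2)
Step 3: ant0:(2,3)->W->(2,2) | ant1:(2,2)->E->(2,3) | ant2:(2,3)->W->(2,2)
  grid max=8 at (2,2)
Step 4: ant0:(2,2)->E->(2,3) | ant1:(2,3)->W->(2,2) | ant2:(2,2)->E->(2,3)
  grid max=9 at (2,2)
Step 5: ant0:(2,3)->W->(2,2) | ant1:(2,2)->E->(2,3) | ant2:(2,3)->W->(2,2)
  grid max=12 at (2,2)
Step 6: ant0:(2,2)->E->(2,3) | ant1:(2,3)->W->(2,2) | ant2:(2,2)->E->(2,3)
  grid max=13 at (2,2)
Final grid:
  0 0 0 0
  0 0 0 0
  0 0 13 12
  0 0 0 0
  0 0 0 0
Max pheromone 13 at (2,2)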